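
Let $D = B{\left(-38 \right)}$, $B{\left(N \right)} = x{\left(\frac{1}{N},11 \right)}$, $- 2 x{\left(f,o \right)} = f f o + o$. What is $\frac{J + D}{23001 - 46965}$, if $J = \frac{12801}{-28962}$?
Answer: $\frac{82886713}{334067170464} \approx 0.00024811$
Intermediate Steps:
$x{\left(f,o \right)} = - \frac{o}{2} - \frac{o f^{2}}{2}$ ($x{\left(f,o \right)} = - \frac{f f o + o}{2} = - \frac{f^{2} o + o}{2} = - \frac{o f^{2} + o}{2} = - \frac{o + o f^{2}}{2} = - \frac{o}{2} - \frac{o f^{2}}{2}$)
$B{\left(N \right)} = - \frac{11}{2} - \frac{11}{2 N^{2}}$ ($B{\left(N \right)} = \left(- \frac{1}{2}\right) 11 \left(1 + \left(\frac{1}{N}\right)^{2}\right) = \left(- \frac{1}{2}\right) 11 \left(1 + \frac{1}{N^{2}}\right) = - \frac{11}{2} - \frac{11}{2 N^{2}}$)
$D = - \frac{15895}{2888}$ ($D = - \frac{11}{2} - \frac{11}{2 \cdot 1444} = - \frac{11}{2} - \frac{11}{2888} = - \frac{15895}{2888} \approx -5.5038$)
$J = - \frac{4267}{9654}$ ($J = 12801 \left(- \frac{1}{28962}\right) = - \frac{4267}{9654} \approx -0.44199$)
$\frac{J + D}{23001 - 46965} = \frac{- \frac{4267}{9654} - \frac{15895}{2888}}{23001 - 46965} = - \frac{82886713}{13940376 \left(-23964\right)} = \left(- \frac{82886713}{13940376}\right) \left(- \frac{1}{23964}\right) = \frac{82886713}{334067170464}$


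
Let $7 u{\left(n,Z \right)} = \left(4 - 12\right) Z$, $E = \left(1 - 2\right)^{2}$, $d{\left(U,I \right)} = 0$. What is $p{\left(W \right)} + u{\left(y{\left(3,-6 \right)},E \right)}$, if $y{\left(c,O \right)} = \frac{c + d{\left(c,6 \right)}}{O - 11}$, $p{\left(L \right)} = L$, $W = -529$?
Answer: $- \frac{3711}{7} \approx -530.14$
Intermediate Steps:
$E = 1$ ($E = \left(-1\right)^{2} = 1$)
$y{\left(c,O \right)} = \frac{c}{-11 + O}$ ($y{\left(c,O \right)} = \frac{c + 0}{O - 11} = \frac{c}{-11 + O}$)
$u{\left(n,Z \right)} = - \frac{8 Z}{7}$ ($u{\left(n,Z \right)} = \frac{\left(4 - 12\right) Z}{7} = \frac{\left(-8\right) Z}{7} = - \frac{8 Z}{7}$)
$p{\left(W \right)} + u{\left(y{\left(3,-6 \right)},E \right)} = -529 - \frac{8}{7} = - \frac{3711}{7}$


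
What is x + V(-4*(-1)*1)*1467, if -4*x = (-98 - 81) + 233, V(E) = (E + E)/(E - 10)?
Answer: -3939/2 ≈ -1969.5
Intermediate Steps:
V(E) = 2*E/(-10 + E) (V(E) = (2*E)/(-10 + E) = 2*E/(-10 + E))
x = -27/2 (x = -((-98 - 81) + 233)/4 = -(-179 + 233)/4 = -¼*54 = -27/2 ≈ -13.500)
x + V(-4*(-1)*1)*1467 = -27/2 + (2*(-4*(-1)*1)/(-10 - 4*(-1)*1))*1467 = -27/2 + (2*(4*1)/(-10 + 4*1))*1467 = -27/2 + (2*4/(-10 + 4))*1467 = -27/2 + (2*4/(-6))*1467 = -27/2 + (2*4*(-⅙))*1467 = -27/2 - 4/3*1467 = -27/2 - 1956 = -3939/2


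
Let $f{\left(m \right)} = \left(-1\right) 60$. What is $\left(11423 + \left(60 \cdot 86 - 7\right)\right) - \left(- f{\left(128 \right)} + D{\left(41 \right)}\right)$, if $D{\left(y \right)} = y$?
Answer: $16475$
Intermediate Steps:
$f{\left(m \right)} = -60$
$\left(11423 + \left(60 \cdot 86 - 7\right)\right) - \left(- f{\left(128 \right)} + D{\left(41 \right)}\right) = \left(11423 + \left(60 \cdot 86 - 7\right)\right) - 101 = \left(11423 + \left(5160 - 7\right)\right) - 101 = \left(11423 + 5153\right) - 101 = 16576 - 101 = 16475$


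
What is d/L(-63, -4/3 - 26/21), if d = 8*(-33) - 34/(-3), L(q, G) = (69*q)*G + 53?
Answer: -758/33693 ≈ -0.022497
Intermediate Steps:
L(q, G) = 53 + 69*G*q (L(q, G) = 69*G*q + 53 = 53 + 69*G*q)
d = -758/3 (d = -264 - 34*(-⅓) = -264 + 34/3 = -758/3 ≈ -252.67)
d/L(-63, -4/3 - 26/21) = -758/(3*(53 + 69*(-4/3 - 26/21)*(-63))) = -758/(3*(53 + 69*(-18/7)*(-63))) = -758/(3*(53 + 11178)) = -758/3/11231 = -758/3*1/11231 = -758/33693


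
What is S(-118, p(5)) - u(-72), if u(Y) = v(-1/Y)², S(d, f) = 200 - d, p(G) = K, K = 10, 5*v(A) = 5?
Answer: 317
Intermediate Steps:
v(A) = 1 (v(A) = (⅕)*5 = 1)
p(G) = 10
u(Y) = 1 (u(Y) = 1² = 1)
S(-118, p(5)) - u(-72) = (200 - 1*(-118)) - 1*1 = (200 + 118) - 1 = 318 - 1 = 317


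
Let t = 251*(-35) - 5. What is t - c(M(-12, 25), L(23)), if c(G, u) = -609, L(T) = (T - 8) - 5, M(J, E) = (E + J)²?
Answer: -8181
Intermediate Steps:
L(T) = -13 + T (L(T) = (-8 + T) - 5 = -13 + T)
t = -8790 (t = -8785 - 5 = -8790)
t - c(M(-12, 25), L(23)) = -8790 - 1*(-609) = -8790 + 609 = -8181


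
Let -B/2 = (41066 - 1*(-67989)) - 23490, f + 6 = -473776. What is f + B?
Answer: -644912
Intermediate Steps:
f = -473782 (f = -6 - 473776 = -473782)
B = -171130 (B = -2*((41066 - 1*(-67989)) - 23490) = -2*((41066 + 67989) - 23490) = -2*(109055 - 23490) = -2*85565 = -171130)
f + B = -473782 - 171130 = -644912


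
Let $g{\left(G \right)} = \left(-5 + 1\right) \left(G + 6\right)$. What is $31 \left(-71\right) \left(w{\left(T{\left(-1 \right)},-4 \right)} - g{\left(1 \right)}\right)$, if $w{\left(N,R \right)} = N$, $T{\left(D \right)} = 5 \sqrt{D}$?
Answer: $-61628 - 11005 i \approx -61628.0 - 11005.0 i$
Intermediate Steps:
$g{\left(G \right)} = -24 - 4 G$ ($g{\left(G \right)} = - 4 \left(6 + G\right) = -24 - 4 G$)
$31 \left(-71\right) \left(w{\left(T{\left(-1 \right)},-4 \right)} - g{\left(1 \right)}\right) = 31 \left(-71\right) \left(5 \sqrt{-1} - \left(-24 - 4\right)\right) = - 2201 \left(5 i - \left(-24 - 4\right)\right) = - 2201 \left(5 i - -28\right) = - 2201 \left(5 i + 28\right) = - 2201 \left(28 + 5 i\right) = -61628 - 11005 i$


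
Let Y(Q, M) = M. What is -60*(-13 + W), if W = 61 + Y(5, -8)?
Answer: -2400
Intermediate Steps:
W = 53 (W = 61 - 8 = 53)
-60*(-13 + W) = -60*(-13 + 53) = -60*40 = -2400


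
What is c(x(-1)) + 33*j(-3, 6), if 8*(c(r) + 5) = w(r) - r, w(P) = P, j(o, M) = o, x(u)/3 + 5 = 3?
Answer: -104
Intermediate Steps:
x(u) = -6 (x(u) = -15 + 3*3 = -15 + 9 = -6)
c(r) = -5 (c(r) = -5 + (r - r)/8 = -5 + (1/8)*0 = -5 + 0 = -5)
c(x(-1)) + 33*j(-3, 6) = -5 + 33*(-3) = -5 - 99 = -104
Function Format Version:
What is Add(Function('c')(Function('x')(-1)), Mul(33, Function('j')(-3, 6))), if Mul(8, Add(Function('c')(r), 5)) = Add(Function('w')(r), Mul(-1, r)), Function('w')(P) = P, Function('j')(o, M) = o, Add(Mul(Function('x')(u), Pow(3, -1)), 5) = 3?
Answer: -104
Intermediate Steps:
Function('x')(u) = -6 (Function('x')(u) = Add(-15, Mul(3, 3)) = Add(-15, 9) = -6)
Function('c')(r) = -5 (Function('c')(r) = Add(-5, Mul(Rational(1, 8), Add(r, Mul(-1, r)))) = Add(-5, Mul(Rational(1, 8), 0)) = Add(-5, 0) = -5)
Add(Function('c')(Function('x')(-1)), Mul(33, Function('j')(-3, 6))) = Add(-5, Mul(33, -3)) = Add(-5, -99) = -104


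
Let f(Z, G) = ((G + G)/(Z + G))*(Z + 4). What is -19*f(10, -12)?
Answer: -3192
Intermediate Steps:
f(Z, G) = 2*G*(4 + Z)/(G + Z) (f(Z, G) = ((2*G)/(G + Z))*(4 + Z) = (2*G/(G + Z))*(4 + Z) = 2*G*(4 + Z)/(G + Z))
-19*f(10, -12) = -38*(-12)*(4 + 10)/(-12 + 10) = -38*(-12)*14/(-2) = -38*(-12)*(-1)*14/2 = -19*168 = -3192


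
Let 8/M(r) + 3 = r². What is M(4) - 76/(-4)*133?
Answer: 32859/13 ≈ 2527.6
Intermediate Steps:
M(r) = 8/(-3 + r²)
M(4) - 76/(-4)*133 = 8/(-3 + 4²) - 76/(-4)*133 = 8/(-3 + 16) - 76*(-¼)*133 = 8/13 + 19*133 = 8*(1/13) + 2527 = 8/13 + 2527 = 32859/13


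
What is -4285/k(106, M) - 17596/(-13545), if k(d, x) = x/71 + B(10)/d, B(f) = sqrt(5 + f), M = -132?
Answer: 291205231262524/126226789605 + 2289672610*sqrt(15)/195700449 ≈ 2352.3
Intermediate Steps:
k(d, x) = x/71 + sqrt(15)/d (k(d, x) = x/71 + sqrt(5 + 10)/d = x*(1/71) + sqrt(15)/d = x/71 + sqrt(15)/d)
-4285/k(106, M) - 17596/(-13545) = -4285/((1/71)*(-132) + sqrt(15)/106) - 17596/(-13545) = -4285/(-132/71 + sqrt(15)*(1/106)) - 17596*(-1/13545) = -4285/(-132/71 + sqrt(15)/106) + 17596/13545 = 17596/13545 - 4285/(-132/71 + sqrt(15)/106)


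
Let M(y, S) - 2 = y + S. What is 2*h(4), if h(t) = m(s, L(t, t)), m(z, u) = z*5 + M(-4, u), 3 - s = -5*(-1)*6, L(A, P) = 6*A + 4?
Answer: -218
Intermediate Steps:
M(y, S) = 2 + S + y (M(y, S) = 2 + (y + S) = 2 + (S + y) = 2 + S + y)
L(A, P) = 4 + 6*A
s = -27 (s = 3 - (-5*(-1))*6 = 3 - 5*6 = 3 - 1*30 = 3 - 30 = -27)
m(z, u) = -2 + u + 5*z (m(z, u) = z*5 + (2 + u - 4) = 5*z + (-2 + u) = -2 + u + 5*z)
h(t) = -133 + 6*t (h(t) = -2 + (4 + 6*t) + 5*(-27) = -2 + (4 + 6*t) - 135 = -133 + 6*t)
2*h(4) = 2*(-133 + 6*4) = 2*(-133 + 24) = 2*(-109) = -218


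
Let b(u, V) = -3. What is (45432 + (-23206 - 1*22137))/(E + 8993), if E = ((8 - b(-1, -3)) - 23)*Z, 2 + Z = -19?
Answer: 89/9245 ≈ 0.0096268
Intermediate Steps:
Z = -21 (Z = -2 - 19 = -21)
E = 252 (E = ((8 - 1*(-3)) - 23)*(-21) = ((8 + 3) - 23)*(-21) = (11 - 23)*(-21) = -12*(-21) = 252)
(45432 + (-23206 - 1*22137))/(E + 8993) = (45432 + (-23206 - 1*22137))/(252 + 8993) = (45432 + (-23206 - 22137))/9245 = (45432 - 45343)*(1/9245) = 89*(1/9245) = 89/9245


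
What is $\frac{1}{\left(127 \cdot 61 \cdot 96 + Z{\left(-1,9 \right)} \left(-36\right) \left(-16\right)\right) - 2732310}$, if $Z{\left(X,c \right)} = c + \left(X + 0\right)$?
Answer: $- \frac{1}{1983990} \approx -5.0403 \cdot 10^{-7}$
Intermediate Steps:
$Z{\left(X,c \right)} = X + c$ ($Z{\left(X,c \right)} = c + X = X + c$)
$\frac{1}{\left(127 \cdot 61 \cdot 96 + Z{\left(-1,9 \right)} \left(-36\right) \left(-16\right)\right) - 2732310} = \frac{1}{\left(127 \cdot 61 \cdot 96 + \left(-1 + 9\right) \left(-36\right) \left(-16\right)\right) - 2732310} = \frac{1}{\left(7747 \cdot 96 + 8 \left(-36\right) \left(-16\right)\right) - 2732310} = \frac{1}{\left(743712 - -4608\right) - 2732310} = \frac{1}{\left(743712 + 4608\right) - 2732310} = \frac{1}{748320 - 2732310} = \frac{1}{-1983990} = - \frac{1}{1983990}$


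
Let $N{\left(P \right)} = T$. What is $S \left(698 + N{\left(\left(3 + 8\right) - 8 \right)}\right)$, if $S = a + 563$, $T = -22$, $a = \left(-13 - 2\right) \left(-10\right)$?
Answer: $481988$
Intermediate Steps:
$a = 150$ ($a = \left(-15\right) \left(-10\right) = 150$)
$N{\left(P \right)} = -22$
$S = 713$ ($S = 150 + 563 = 713$)
$S \left(698 + N{\left(\left(3 + 8\right) - 8 \right)}\right) = 713 \left(698 - 22\right) = 713 \cdot 676 = 481988$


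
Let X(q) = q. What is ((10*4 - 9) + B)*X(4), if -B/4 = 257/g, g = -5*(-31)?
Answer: 15108/155 ≈ 97.471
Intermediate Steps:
g = 155
B = -1028/155 ≈ -6.6323
((10*4 - 9) + B)*X(4) = ((10*4 - 9) - 1028/155)*4 = ((40 - 9) - 1028/155)*4 = (31 - 1028/155)*4 = (3777/155)*4 = 15108/155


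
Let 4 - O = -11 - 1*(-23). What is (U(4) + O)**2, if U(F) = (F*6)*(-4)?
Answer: 10816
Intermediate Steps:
O = -8 (O = 4 - (-11 - 1*(-23)) = 4 - (-11 + 23) = 4 - 1*12 = 4 - 12 = -8)
U(F) = -24*F (U(F) = (6*F)*(-4) = -24*F)
(U(4) + O)**2 = (-24*4 - 8)**2 = (-96 - 8)**2 = (-104)**2 = 10816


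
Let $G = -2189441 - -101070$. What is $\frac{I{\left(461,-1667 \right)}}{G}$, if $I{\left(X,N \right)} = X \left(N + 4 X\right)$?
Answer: $- \frac{81597}{2088371} \approx -0.039072$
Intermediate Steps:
$G = -2088371$ ($G = -2189441 + 101070 = -2088371$)
$\frac{I{\left(461,-1667 \right)}}{G} = \frac{461 \left(-1667 + 4 \cdot 461\right)}{-2088371} = 461 \left(-1667 + 1844\right) \left(- \frac{1}{2088371}\right) = 461 \cdot 177 \left(- \frac{1}{2088371}\right) = 81597 \left(- \frac{1}{2088371}\right) = - \frac{81597}{2088371}$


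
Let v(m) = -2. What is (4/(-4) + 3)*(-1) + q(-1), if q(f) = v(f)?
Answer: -4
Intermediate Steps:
q(f) = -2
(4/(-4) + 3)*(-1) + q(-1) = (4/(-4) + 3)*(-1) - 2 = (4*(-1/4) + 3)*(-1) - 2 = (-1 + 3)*(-1) - 2 = 2*(-1) - 2 = -2 - 2 = -4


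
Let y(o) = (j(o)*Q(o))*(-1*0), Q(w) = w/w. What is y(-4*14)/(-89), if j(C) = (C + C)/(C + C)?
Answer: 0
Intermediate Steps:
j(C) = 1 (j(C) = (2*C)/((2*C)) = (2*C)*(1/(2*C)) = 1)
Q(w) = 1
y(o) = 0 (y(o) = (1*1)*(-1*0) = 1*0 = 0)
y(-4*14)/(-89) = 0/(-89) = 0*(-1/89) = 0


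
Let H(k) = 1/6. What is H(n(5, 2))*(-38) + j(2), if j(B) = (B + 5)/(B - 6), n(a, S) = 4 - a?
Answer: -97/12 ≈ -8.0833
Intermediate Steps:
j(B) = (5 + B)/(-6 + B)
H(k) = ⅙
H(n(5, 2))*(-38) + j(2) = (⅙)*(-38) + (5 + 2)/(-6 + 2) = -19/3 + 7/(-4) = -19/3 - ¼*7 = -19/3 - 7/4 = -97/12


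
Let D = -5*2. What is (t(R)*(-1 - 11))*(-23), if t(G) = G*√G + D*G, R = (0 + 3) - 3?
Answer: 0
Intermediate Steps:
D = -10
R = 0 (R = 3 - 3 = 0)
t(G) = G^(3/2) - 10*G (t(G) = G*√G - 10*G = G^(3/2) - 10*G)
(t(R)*(-1 - 11))*(-23) = ((0^(3/2) - 10*0)*(-1 - 11))*(-23) = ((0 + 0)*(-12))*(-23) = (0*(-12))*(-23) = 0*(-23) = 0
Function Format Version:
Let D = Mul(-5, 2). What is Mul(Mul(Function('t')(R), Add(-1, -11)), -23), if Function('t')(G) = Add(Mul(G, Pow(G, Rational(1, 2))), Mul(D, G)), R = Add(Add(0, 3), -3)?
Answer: 0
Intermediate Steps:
D = -10
R = 0 (R = Add(3, -3) = 0)
Function('t')(G) = Add(Pow(G, Rational(3, 2)), Mul(-10, G)) (Function('t')(G) = Add(Mul(G, Pow(G, Rational(1, 2))), Mul(-10, G)) = Add(Pow(G, Rational(3, 2)), Mul(-10, G)))
Mul(Mul(Function('t')(R), Add(-1, -11)), -23) = Mul(Mul(Add(Pow(0, Rational(3, 2)), Mul(-10, 0)), Add(-1, -11)), -23) = Mul(Mul(Add(0, 0), -12), -23) = Mul(Mul(0, -12), -23) = Mul(0, -23) = 0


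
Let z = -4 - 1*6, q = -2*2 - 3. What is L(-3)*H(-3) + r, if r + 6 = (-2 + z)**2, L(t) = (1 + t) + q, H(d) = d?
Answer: 165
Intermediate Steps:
q = -7 (q = -4 - 3 = -7)
z = -10 (z = -4 - 6 = -10)
L(t) = -6 + t (L(t) = (1 + t) - 7 = -6 + t)
r = 138 (r = -6 + (-2 - 10)**2 = -6 + (-12)**2 = -6 + 144 = 138)
L(-3)*H(-3) + r = (-6 - 3)*(-3) + 138 = -9*(-3) + 138 = 27 + 138 = 165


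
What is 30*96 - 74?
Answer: 2806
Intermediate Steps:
30*96 - 74 = 2880 - 74 = 2806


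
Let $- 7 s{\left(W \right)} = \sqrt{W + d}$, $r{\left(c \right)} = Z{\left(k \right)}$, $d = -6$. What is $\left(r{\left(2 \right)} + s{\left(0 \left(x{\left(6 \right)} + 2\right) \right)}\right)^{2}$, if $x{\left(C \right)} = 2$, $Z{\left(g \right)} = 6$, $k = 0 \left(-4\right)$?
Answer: $\frac{\left(42 - i \sqrt{6}\right)^{2}}{49} \approx 35.878 - 4.1991 i$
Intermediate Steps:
$k = 0$
$r{\left(c \right)} = 6$
$s{\left(W \right)} = - \frac{\sqrt{-6 + W}}{7}$ ($s{\left(W \right)} = - \frac{\sqrt{W - 6}}{7} = - \frac{\sqrt{-6 + W}}{7}$)
$\left(r{\left(2 \right)} + s{\left(0 \left(x{\left(6 \right)} + 2\right) \right)}\right)^{2} = \left(6 - \frac{\sqrt{-6 + 0 \left(2 + 2\right)}}{7}\right)^{2} = \left(6 - \frac{\sqrt{-6 + 0 \cdot 4}}{7}\right)^{2} = \left(6 - \frac{\sqrt{-6 + 0}}{7}\right)^{2} = \left(6 - \frac{\sqrt{-6}}{7}\right)^{2} = \left(6 - \frac{i \sqrt{6}}{7}\right)^{2}$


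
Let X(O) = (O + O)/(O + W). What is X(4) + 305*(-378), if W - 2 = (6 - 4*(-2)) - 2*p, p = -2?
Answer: -345869/3 ≈ -1.1529e+5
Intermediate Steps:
W = 20 (W = 2 + ((6 - 4*(-2)) - 2*(-2)) = 2 + ((6 + 8) + 4) = 2 + (14 + 4) = 2 + 18 = 20)
X(O) = 2*O/(20 + O) (X(O) = (O + O)/(O + 20) = (2*O)/(20 + O) = 2*O/(20 + O))
X(4) + 305*(-378) = 2*4/(20 + 4) + 305*(-378) = 2*4/24 - 115290 = 2*4*(1/24) - 115290 = ⅓ - 115290 = -345869/3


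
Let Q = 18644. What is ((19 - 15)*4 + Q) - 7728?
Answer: 10932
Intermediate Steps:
((19 - 15)*4 + Q) - 7728 = ((19 - 15)*4 + 18644) - 7728 = (4*4 + 18644) - 7728 = (16 + 18644) - 7728 = 18660 - 7728 = 10932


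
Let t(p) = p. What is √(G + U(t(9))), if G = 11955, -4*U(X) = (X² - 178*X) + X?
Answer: √12333 ≈ 111.05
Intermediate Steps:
U(X) = -X²/4 + 177*X/4 (U(X) = -((X² - 178*X) + X)/4 = -(X² - 177*X)/4 = -X²/4 + 177*X/4)
√(G + U(t(9))) = √(11955 + (¼)*9*(177 - 1*9)) = √(11955 + (¼)*9*(177 - 9)) = √(11955 + (¼)*9*168) = √(11955 + 378) = √12333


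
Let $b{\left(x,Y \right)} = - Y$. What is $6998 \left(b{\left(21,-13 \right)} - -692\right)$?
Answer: $4933590$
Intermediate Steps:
$6998 \left(b{\left(21,-13 \right)} - -692\right) = 6998 \left(\left(-1\right) \left(-13\right) - -692\right) = 6998 \left(13 + 692\right) = 6998 \cdot 705 = 4933590$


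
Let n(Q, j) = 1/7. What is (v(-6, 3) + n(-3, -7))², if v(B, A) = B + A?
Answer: 400/49 ≈ 8.1633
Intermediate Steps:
v(B, A) = A + B
n(Q, j) = ⅐
(v(-6, 3) + n(-3, -7))² = ((3 - 6) + ⅐)² = (-3 + ⅐)² = (-20/7)² = 400/49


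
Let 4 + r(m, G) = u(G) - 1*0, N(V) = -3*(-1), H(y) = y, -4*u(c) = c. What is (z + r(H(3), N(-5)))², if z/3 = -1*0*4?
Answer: 361/16 ≈ 22.563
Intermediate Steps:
u(c) = -c/4
N(V) = 3
r(m, G) = -4 - G/4 (r(m, G) = -4 + (-G/4 - 1*0) = -4 + (-G/4 + 0) = -4 - G/4)
z = 0 (z = 3*(-1*0*4) = 3*(0*4) = 3*0 = 0)
(z + r(H(3), N(-5)))² = (0 + (-4 - ¼*3))² = (0 + (-4 - ¾))² = (0 - 19/4)² = (-19/4)² = 361/16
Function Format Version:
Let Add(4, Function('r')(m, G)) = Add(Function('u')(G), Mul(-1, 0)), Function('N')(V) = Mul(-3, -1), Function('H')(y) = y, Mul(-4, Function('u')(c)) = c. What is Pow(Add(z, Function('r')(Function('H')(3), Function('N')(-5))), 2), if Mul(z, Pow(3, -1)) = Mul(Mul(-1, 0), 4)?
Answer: Rational(361, 16) ≈ 22.563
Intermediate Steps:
Function('u')(c) = Mul(Rational(-1, 4), c)
Function('N')(V) = 3
Function('r')(m, G) = Add(-4, Mul(Rational(-1, 4), G)) (Function('r')(m, G) = Add(-4, Add(Mul(Rational(-1, 4), G), Mul(-1, 0))) = Add(-4, Add(Mul(Rational(-1, 4), G), 0)) = Add(-4, Mul(Rational(-1, 4), G)))
z = 0 (z = Mul(3, Mul(Mul(-1, 0), 4)) = Mul(3, Mul(0, 4)) = Mul(3, 0) = 0)
Pow(Add(z, Function('r')(Function('H')(3), Function('N')(-5))), 2) = Pow(Add(0, Add(-4, Mul(Rational(-1, 4), 3))), 2) = Pow(Add(0, Add(-4, Rational(-3, 4))), 2) = Pow(Add(0, Rational(-19, 4)), 2) = Pow(Rational(-19, 4), 2) = Rational(361, 16)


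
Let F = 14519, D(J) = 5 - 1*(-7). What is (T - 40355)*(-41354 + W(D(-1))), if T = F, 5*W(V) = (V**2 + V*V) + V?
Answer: 1066871784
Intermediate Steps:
D(J) = 12 (D(J) = 5 + 7 = 12)
W(V) = V/5 + 2*V**2/5 (W(V) = ((V**2 + V*V) + V)/5 = ((V**2 + V**2) + V)/5 = (2*V**2 + V)/5 = (V + 2*V**2)/5 = V/5 + 2*V**2/5)
T = 14519
(T - 40355)*(-41354 + W(D(-1))) = (14519 - 40355)*(-41354 + (1/5)*12*(1 + 2*12)) = -25836*(-41354 + (1/5)*12*(1 + 24)) = -25836*(-41354 + (1/5)*12*25) = -25836*(-41354 + 60) = -25836*(-41294) = 1066871784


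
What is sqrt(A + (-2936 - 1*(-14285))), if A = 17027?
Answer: 2*sqrt(7094) ≈ 168.45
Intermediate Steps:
sqrt(A + (-2936 - 1*(-14285))) = sqrt(17027 + (-2936 - 1*(-14285))) = sqrt(17027 + (-2936 + 14285)) = sqrt(17027 + 11349) = sqrt(28376) = 2*sqrt(7094)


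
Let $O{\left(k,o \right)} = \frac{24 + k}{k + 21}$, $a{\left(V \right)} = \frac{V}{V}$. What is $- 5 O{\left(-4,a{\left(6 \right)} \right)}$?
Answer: $- \frac{100}{17} \approx -5.8824$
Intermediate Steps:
$a{\left(V \right)} = 1$
$O{\left(k,o \right)} = \frac{24 + k}{21 + k}$
$- 5 O{\left(-4,a{\left(6 \right)} \right)} = - 5 \frac{24 - 4}{21 - 4} = - 5 \cdot \frac{1}{17} \cdot 20 = \left(-5\right) \frac{20}{17} = - \frac{100}{17}$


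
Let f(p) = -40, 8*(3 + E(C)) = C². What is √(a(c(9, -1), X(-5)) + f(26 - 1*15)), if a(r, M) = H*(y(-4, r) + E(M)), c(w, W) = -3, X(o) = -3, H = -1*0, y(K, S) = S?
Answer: 2*I*√10 ≈ 6.3246*I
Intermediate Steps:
H = 0
E(C) = -3 + C²/8
a(r, M) = 0 (a(r, M) = 0*(r + (-3 + M²/8)) = 0*(-3 + r + M²/8) = 0)
√(a(c(9, -1), X(-5)) + f(26 - 1*15)) = √(0 - 40) = √(-40) = 2*I*√10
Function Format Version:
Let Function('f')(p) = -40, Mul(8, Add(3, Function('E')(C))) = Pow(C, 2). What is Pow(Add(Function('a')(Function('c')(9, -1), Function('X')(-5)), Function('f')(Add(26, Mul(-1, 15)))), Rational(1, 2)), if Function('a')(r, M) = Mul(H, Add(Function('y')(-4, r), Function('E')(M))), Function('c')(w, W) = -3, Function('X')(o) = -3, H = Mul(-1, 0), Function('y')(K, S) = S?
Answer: Mul(2, I, Pow(10, Rational(1, 2))) ≈ Mul(6.3246, I)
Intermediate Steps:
H = 0
Function('E')(C) = Add(-3, Mul(Rational(1, 8), Pow(C, 2)))
Function('a')(r, M) = 0 (Function('a')(r, M) = Mul(0, Add(r, Add(-3, Mul(Rational(1, 8), Pow(M, 2))))) = Mul(0, Add(-3, r, Mul(Rational(1, 8), Pow(M, 2)))) = 0)
Pow(Add(Function('a')(Function('c')(9, -1), Function('X')(-5)), Function('f')(Add(26, Mul(-1, 15)))), Rational(1, 2)) = Pow(Add(0, -40), Rational(1, 2)) = Pow(-40, Rational(1, 2)) = Mul(2, I, Pow(10, Rational(1, 2)))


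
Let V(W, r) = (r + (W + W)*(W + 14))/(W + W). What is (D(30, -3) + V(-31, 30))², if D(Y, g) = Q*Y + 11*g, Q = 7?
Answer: 24453025/961 ≈ 25445.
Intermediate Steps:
V(W, r) = (r + 2*W*(14 + W))/(2*W) (V(W, r) = (r + (2*W)*(14 + W))/((2*W)) = (r + 2*W*(14 + W))*(1/(2*W)) = (r + 2*W*(14 + W))/(2*W))
D(Y, g) = 7*Y + 11*g
(D(30, -3) + V(-31, 30))² = ((7*30 + 11*(-3)) + (14 - 31 + (½)*30/(-31)))² = ((210 - 33) + (14 - 31 + (½)*30*(-1/31)))² = (177 + (14 - 31 - 15/31))² = (177 - 542/31)² = (4945/31)² = 24453025/961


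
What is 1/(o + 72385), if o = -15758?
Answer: 1/56627 ≈ 1.7659e-5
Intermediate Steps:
1/(o + 72385) = 1/(-15758 + 72385) = 1/56627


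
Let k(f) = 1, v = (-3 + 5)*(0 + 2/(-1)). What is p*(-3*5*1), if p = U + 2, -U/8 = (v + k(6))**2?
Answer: 1050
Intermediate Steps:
v = -4 (v = 2*(0 + 2*(-1)) = 2*(0 - 2) = 2*(-2) = -4)
U = -72 (U = -8*(-4 + 1)**2 = -8*(-3)**2 = -8*9 = -72)
p = -70 (p = -72 + 2 = -70)
p*(-3*5*1) = -70*(-3*5) = -(-1050) = -70*(-15) = 1050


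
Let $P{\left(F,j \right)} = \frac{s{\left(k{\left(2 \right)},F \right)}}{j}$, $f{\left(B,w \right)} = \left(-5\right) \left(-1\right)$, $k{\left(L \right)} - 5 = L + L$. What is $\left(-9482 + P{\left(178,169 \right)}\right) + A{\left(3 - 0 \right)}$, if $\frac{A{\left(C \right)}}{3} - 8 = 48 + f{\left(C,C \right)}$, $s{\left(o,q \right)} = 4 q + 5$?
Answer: $- \frac{1570814}{169} \approx -9294.8$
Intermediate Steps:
$k{\left(L \right)} = 5 + 2 L$ ($k{\left(L \right)} = 5 + \left(L + L\right) = 5 + 2 L$)
$s{\left(o,q \right)} = 5 + 4 q$
$f{\left(B,w \right)} = 5$
$P{\left(F,j \right)} = \frac{5 + 4 F}{j}$
$A{\left(C \right)} = 183$ ($A{\left(C \right)} = 24 + 3 \left(48 + 5\right) = 24 + 3 \cdot 53 = 24 + 159 = 183$)
$\left(-9482 + P{\left(178,169 \right)}\right) + A{\left(3 - 0 \right)} = \left(-9482 + \frac{5 + 4 \cdot 178}{169}\right) + 183 = \left(-9482 + \frac{5 + 712}{169}\right) + 183 = \left(-9482 + \frac{1}{169} \cdot 717\right) + 183 = \left(-9482 + \frac{717}{169}\right) + 183 = - \frac{1601741}{169} + 183 = - \frac{1570814}{169}$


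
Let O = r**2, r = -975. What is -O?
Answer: -950625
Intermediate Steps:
O = 950625 (O = (-975)**2 = 950625)
-O = -1*950625 = -950625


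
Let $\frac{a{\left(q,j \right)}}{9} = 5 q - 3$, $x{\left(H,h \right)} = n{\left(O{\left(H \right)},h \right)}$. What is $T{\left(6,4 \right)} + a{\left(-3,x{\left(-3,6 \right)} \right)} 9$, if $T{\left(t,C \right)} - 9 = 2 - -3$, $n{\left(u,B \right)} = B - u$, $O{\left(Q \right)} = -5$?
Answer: $-1444$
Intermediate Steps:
$x{\left(H,h \right)} = 5 + h$ ($x{\left(H,h \right)} = h - -5 = h + 5 = 5 + h$)
$a{\left(q,j \right)} = -27 + 45 q$ ($a{\left(q,j \right)} = 9 \left(5 q - 3\right) = 9 \left(-3 + 5 q\right) = -27 + 45 q$)
$T{\left(t,C \right)} = 14$ ($T{\left(t,C \right)} = 9 + \left(2 - -3\right) = 9 + \left(2 + 3\right) = 9 + 5 = 14$)
$T{\left(6,4 \right)} + a{\left(-3,x{\left(-3,6 \right)} \right)} 9 = 14 + \left(-27 + 45 \left(-3\right)\right) 9 = 14 + \left(-27 - 135\right) 9 = 14 - 1458 = -1444$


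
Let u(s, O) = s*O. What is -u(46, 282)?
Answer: -12972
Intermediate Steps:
u(s, O) = O*s
-u(46, 282) = -282*46 = -1*12972 = -12972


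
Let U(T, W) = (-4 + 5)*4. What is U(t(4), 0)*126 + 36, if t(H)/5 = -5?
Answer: 540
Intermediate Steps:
t(H) = -25 (t(H) = 5*(-5) = -25)
U(T, W) = 4 (U(T, W) = 1*4 = 4)
U(t(4), 0)*126 + 36 = 4*126 + 36 = 504 + 36 = 540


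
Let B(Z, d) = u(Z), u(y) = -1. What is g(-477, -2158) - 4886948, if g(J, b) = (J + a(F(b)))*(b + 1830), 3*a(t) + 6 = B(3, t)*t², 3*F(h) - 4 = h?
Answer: 154902364/3 ≈ 5.1634e+7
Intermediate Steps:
B(Z, d) = -1
F(h) = 4/3 + h/3
a(t) = -2 - t²/3 (a(t) = -2 + (-t²)/3 = -2 - t²/3)
g(J, b) = (1830 + b)*(-2 + J - (4/3 + b/3)²/3) (g(J, b) = (J + (-2 - (4/3 + b/3)²/3))*(b + 1830) = (-2 + J - (4/3 + b/3)²/3)*(1830 + b) = (1830 + b)*(-2 + J - (4/3 + b/3)²/3))
g(-477, -2158) - 4886948 = (-42700/9 + 1830*(-477) - 14710/27*(-2158) - 1838/27*(-2158)² - 1/27*(-2158)³ - 477*(-2158)) - 4886948 = (-42700/9 - 872910 + 31744180/27 - 1838/27*4656964 - 1/27*(-10049728312) + 1029366) - 4886948 = (-42700/9 - 872910 + 31744180/27 - 8559499832/27 + 10049728312/27 + 1029366) - 4886948 = 169563208/3 - 4886948 = 154902364/3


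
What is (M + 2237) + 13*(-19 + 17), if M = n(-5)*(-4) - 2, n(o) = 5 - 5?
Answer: 2209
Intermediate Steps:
n(o) = 0
M = -2 (M = 0*(-4) - 2 = 0 - 2 = -2)
(M + 2237) + 13*(-19 + 17) = (-2 + 2237) + 13*(-19 + 17) = 2235 + 13*(-2) = 2235 - 26 = 2209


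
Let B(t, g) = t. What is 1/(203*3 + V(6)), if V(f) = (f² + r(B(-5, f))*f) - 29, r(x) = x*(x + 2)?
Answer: 1/706 ≈ 0.0014164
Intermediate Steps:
r(x) = x*(2 + x)
V(f) = -29 + f² + 15*f (V(f) = (f² + (-5*(2 - 5))*f) - 29 = (f² + (-5*(-3))*f) - 29 = (f² + 15*f) - 29 = -29 + f² + 15*f)
1/(203*3 + V(6)) = 1/(203*3 + (-29 + 6² + 15*6)) = 1/(609 + (-29 + 36 + 90)) = 1/(609 + 97) = 1/706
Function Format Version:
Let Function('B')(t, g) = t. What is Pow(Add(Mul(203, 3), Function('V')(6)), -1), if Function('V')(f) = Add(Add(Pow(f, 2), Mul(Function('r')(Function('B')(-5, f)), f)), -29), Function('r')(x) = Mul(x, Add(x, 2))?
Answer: Rational(1, 706) ≈ 0.0014164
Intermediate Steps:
Function('r')(x) = Mul(x, Add(2, x))
Function('V')(f) = Add(-29, Pow(f, 2), Mul(15, f)) (Function('V')(f) = Add(Add(Pow(f, 2), Mul(Mul(-5, Add(2, -5)), f)), -29) = Add(Add(Pow(f, 2), Mul(Mul(-5, -3), f)), -29) = Add(Add(Pow(f, 2), Mul(15, f)), -29) = Add(-29, Pow(f, 2), Mul(15, f)))
Pow(Add(Mul(203, 3), Function('V')(6)), -1) = Pow(Add(Mul(203, 3), Add(-29, Pow(6, 2), Mul(15, 6))), -1) = Pow(Add(609, Add(-29, 36, 90)), -1) = Pow(Add(609, 97), -1) = Pow(706, -1) = Rational(1, 706)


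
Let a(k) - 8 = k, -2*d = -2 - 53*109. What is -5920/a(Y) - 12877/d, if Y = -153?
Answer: 6095470/167591 ≈ 36.371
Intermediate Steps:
d = 5779/2 (d = -(-2 - 53*109)/2 = -(-2 - 5777)/2 = -½*(-5779) = 5779/2 ≈ 2889.5)
a(k) = 8 + k
-5920/a(Y) - 12877/d = -5920/(8 - 153) - 12877/5779/2 = -5920/(-145) - 12877*2/5779 = -5920*(-1/145) - 25754/5779 = 1184/29 - 25754/5779 = 6095470/167591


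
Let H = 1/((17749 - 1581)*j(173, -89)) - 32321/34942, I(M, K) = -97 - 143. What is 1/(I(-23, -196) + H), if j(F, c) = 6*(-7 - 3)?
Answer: -16948267680/4083261238511 ≈ -0.0041507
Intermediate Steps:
I(M, K) = -240
j(F, c) = -60 (j(F, c) = 6*(-10) = -60)
H = -15676995311/16948267680 (H = 1/((17749 - 1581)*(-60)) - 32321/34942 = -1/60/16168 - 32321*1/34942 = (1/16168)*(-1/60) - 32321/34942 = -1/970080 - 32321/34942 = -15676995311/16948267680 ≈ -0.92499)
1/(I(-23, -196) + H) = 1/(-240 - 15676995311/16948267680) = 1/(-4083261238511/16948267680) = -16948267680/4083261238511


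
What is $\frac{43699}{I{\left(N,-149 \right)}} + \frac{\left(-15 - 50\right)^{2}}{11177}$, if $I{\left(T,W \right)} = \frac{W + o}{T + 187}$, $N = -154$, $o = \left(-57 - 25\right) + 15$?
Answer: $- \frac{5372356753}{804744} \approx -6675.9$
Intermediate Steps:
$o = -67$ ($o = -82 + 15 = -67$)
$I{\left(T,W \right)} = \frac{-67 + W}{187 + T}$ ($I{\left(T,W \right)} = \frac{W - 67}{T + 187} = \frac{-67 + W}{187 + T}$)
$\frac{43699}{I{\left(N,-149 \right)}} + \frac{\left(-15 - 50\right)^{2}}{11177} = \frac{43699}{\frac{1}{187 - 154} \left(-67 - 149\right)} + \frac{\left(-15 - 50\right)^{2}}{11177} = \frac{43699}{\frac{1}{33} \left(-216\right)} + \left(-15 - 50\right)^{2} \cdot \frac{1}{11177} = \frac{43699}{\frac{1}{33} \left(-216\right)} + \left(-65\right)^{2} \cdot \frac{1}{11177} = \frac{43699}{- \frac{72}{11}} + 4225 \cdot \frac{1}{11177} = 43699 \left(- \frac{11}{72}\right) + \frac{4225}{11177} = - \frac{480689}{72} + \frac{4225}{11177} = - \frac{5372356753}{804744}$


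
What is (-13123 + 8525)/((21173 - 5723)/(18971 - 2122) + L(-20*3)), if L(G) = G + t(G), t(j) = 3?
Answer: 77471702/944943 ≈ 81.986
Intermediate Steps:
L(G) = 3 + G (L(G) = G + 3 = 3 + G)
(-13123 + 8525)/((21173 - 5723)/(18971 - 2122) + L(-20*3)) = (-13123 + 8525)/((21173 - 5723)/(18971 - 2122) + (3 - 20*3)) = -4598/(15450/16849 + (3 - 60)) = -4598/(15450*(1/16849) - 57) = -4598/(15450/16849 - 57) = -4598/(-944943/16849) = -4598*(-16849/944943) = 77471702/944943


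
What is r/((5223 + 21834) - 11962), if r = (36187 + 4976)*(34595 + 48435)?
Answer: 683552778/3019 ≈ 2.2642e+5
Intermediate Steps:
r = 3417763890 (r = 41163*83030 = 3417763890)
r/((5223 + 21834) - 11962) = 3417763890/((5223 + 21834) - 11962) = 3417763890/(27057 - 11962) = 3417763890/15095 = 3417763890*(1/15095) = 683552778/3019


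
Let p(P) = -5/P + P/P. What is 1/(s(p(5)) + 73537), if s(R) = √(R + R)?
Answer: 1/73537 ≈ 1.3599e-5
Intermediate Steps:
p(P) = 1 - 5/P (p(P) = -5/P + 1 = 1 - 5/P)
s(R) = √2*√R (s(R) = √(2*R) = √2*√R)
1/(s(p(5)) + 73537) = 1/(√2*√((-5 + 5)/5) + 73537) = 1/(√2*√((⅕)*0) + 73537) = 1/(√2*√0 + 73537) = 1/(√2*0 + 73537) = 1/(0 + 73537) = 1/73537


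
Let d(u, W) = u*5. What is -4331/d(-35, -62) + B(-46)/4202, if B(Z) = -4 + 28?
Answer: 9101531/367675 ≈ 24.754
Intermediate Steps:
B(Z) = 24
d(u, W) = 5*u
-4331/d(-35, -62) + B(-46)/4202 = -4331/(5*(-35)) + 24/4202 = -4331/(-175) + 24*(1/4202) = -4331*(-1/175) + 12/2101 = 4331/175 + 12/2101 = 9101531/367675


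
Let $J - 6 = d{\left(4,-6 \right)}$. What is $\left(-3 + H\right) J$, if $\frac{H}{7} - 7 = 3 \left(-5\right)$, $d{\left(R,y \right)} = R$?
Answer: $-590$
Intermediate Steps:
$H = -56$ ($H = 49 + 7 \cdot 3 \left(-5\right) = 49 + 7 \left(-15\right) = 49 - 105 = -56$)
$J = 10$ ($J = 6 + 4 = 10$)
$\left(-3 + H\right) J = \left(-3 - 56\right) 10 = \left(-59\right) 10 = -590$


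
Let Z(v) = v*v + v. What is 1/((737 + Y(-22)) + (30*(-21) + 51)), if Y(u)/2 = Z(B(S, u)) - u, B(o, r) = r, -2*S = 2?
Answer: 1/1126 ≈ 0.00088810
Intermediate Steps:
S = -1 (S = -½*2 = -1)
Z(v) = v + v² (Z(v) = v² + v = v + v²)
Y(u) = -2*u + 2*u*(1 + u) (Y(u) = 2*(u*(1 + u) - u) = 2*(-u + u*(1 + u)) = -2*u + 2*u*(1 + u))
1/((737 + Y(-22)) + (30*(-21) + 51)) = 1/((737 + 2*(-22)²) + (30*(-21) + 51)) = 1/((737 + 2*484) + (-630 + 51)) = 1/((737 + 968) - 579) = 1/(1705 - 579) = 1/1126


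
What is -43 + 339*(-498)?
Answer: -168865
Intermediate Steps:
-43 + 339*(-498) = -43 - 168822 = -168865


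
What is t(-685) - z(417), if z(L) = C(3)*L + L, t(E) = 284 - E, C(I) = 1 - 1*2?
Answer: 969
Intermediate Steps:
C(I) = -1 (C(I) = 1 - 2 = -1)
z(L) = 0 (z(L) = -L + L = 0)
t(-685) - z(417) = (284 - 1*(-685)) - 1*0 = (284 + 685) + 0 = 969 + 0 = 969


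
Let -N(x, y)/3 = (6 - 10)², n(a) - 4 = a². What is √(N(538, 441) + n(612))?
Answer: 10*√3745 ≈ 611.96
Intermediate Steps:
n(a) = 4 + a²
N(x, y) = -48 (N(x, y) = -3*(6 - 10)² = -3*(-4)² = -3*16 = -48)
√(N(538, 441) + n(612)) = √(-48 + (4 + 612²)) = √(-48 + (4 + 374544)) = √(-48 + 374548) = √374500 = 10*√3745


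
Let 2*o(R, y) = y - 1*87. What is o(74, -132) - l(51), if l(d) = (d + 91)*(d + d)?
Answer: -29187/2 ≈ -14594.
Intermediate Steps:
o(R, y) = -87/2 + y/2 (o(R, y) = (y - 1*87)/2 = (y - 87)/2 = (-87 + y)/2 = -87/2 + y/2)
l(d) = 2*d*(91 + d) (l(d) = (91 + d)*(2*d) = 2*d*(91 + d))
o(74, -132) - l(51) = (-87/2 + (½)*(-132)) - 2*51*(91 + 51) = (-87/2 - 66) - 2*51*142 = -219/2 - 1*14484 = -219/2 - 14484 = -29187/2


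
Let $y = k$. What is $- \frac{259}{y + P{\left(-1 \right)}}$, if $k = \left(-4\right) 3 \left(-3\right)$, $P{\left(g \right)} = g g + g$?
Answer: $- \frac{259}{36} \approx -7.1944$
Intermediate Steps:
$P{\left(g \right)} = g + g^{2}$ ($P{\left(g \right)} = g^{2} + g = g + g^{2}$)
$k = 36$ ($k = \left(-12\right) \left(-3\right) = 36$)
$y = 36$
$- \frac{259}{y + P{\left(-1 \right)}} = - \frac{259}{36 - \left(1 - 1\right)} = - \frac{259}{36 - 0} = - \frac{259}{36 + 0} = - \frac{259}{36}$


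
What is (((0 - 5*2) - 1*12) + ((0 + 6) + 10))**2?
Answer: 36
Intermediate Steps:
(((0 - 5*2) - 1*12) + ((0 + 6) + 10))**2 = (((0 - 10) - 12) + (6 + 10))**2 = ((-10 - 12) + 16)**2 = (-22 + 16)**2 = (-6)**2 = 36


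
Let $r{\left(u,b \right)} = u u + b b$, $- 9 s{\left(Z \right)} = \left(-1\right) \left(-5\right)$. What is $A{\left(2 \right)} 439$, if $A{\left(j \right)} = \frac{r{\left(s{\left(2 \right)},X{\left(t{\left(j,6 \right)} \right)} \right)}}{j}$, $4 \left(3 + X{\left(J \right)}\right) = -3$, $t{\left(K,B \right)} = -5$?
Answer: $\frac{8176375}{2592} \approx 3154.5$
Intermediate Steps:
$s{\left(Z \right)} = - \frac{5}{9}$ ($s{\left(Z \right)} = - \frac{\left(-1\right) \left(-5\right)}{9} = \left(- \frac{1}{9}\right) 5 = - \frac{5}{9}$)
$X{\left(J \right)} = - \frac{15}{4}$ ($X{\left(J \right)} = -3 + \frac{1}{4} \left(-3\right) = -3 - \frac{3}{4} = - \frac{15}{4}$)
$r{\left(u,b \right)} = b^{2} + u^{2}$ ($r{\left(u,b \right)} = u^{2} + b^{2} = b^{2} + u^{2}$)
$A{\left(j \right)} = \frac{18625}{1296 j}$ ($A{\left(j \right)} = \frac{\left(- \frac{15}{4}\right)^{2} + \left(- \frac{5}{9}\right)^{2}}{j} = \frac{\frac{225}{16} + \frac{25}{81}}{j} = \frac{18625}{1296 j}$)
$A{\left(2 \right)} 439 = \frac{18625}{1296 \cdot 2} \cdot 439 = \frac{18625}{1296} \cdot \frac{1}{2} \cdot 439 = \frac{18625}{2592} \cdot 439 = \frac{8176375}{2592}$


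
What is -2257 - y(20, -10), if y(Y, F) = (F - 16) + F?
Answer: -2221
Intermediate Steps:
y(Y, F) = -16 + 2*F (y(Y, F) = (-16 + F) + F = -16 + 2*F)
-2257 - y(20, -10) = -2257 - (-16 + 2*(-10)) = -2257 - (-16 - 20) = -2257 - 1*(-36) = -2257 + 36 = -2221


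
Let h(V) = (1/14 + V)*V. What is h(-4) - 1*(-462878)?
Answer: 3240256/7 ≈ 4.6289e+5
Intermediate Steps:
h(V) = V*(1/14 + V) (h(V) = (1/14 + V)*V = V*(1/14 + V))
h(-4) - 1*(-462878) = -4*(1/14 - 4) - 1*(-462878) = -4*(-55/14) + 462878 = 110/7 + 462878 = 3240256/7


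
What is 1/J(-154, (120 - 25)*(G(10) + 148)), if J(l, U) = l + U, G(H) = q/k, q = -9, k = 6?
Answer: 2/27527 ≈ 7.2656e-5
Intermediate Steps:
G(H) = -3/2 (G(H) = -9/6 = -9*⅙ = -3/2)
J(l, U) = U + l
1/J(-154, (120 - 25)*(G(10) + 148)) = 1/((120 - 25)*(-3/2 + 148) - 154) = 1/(95*(293/2) - 154) = 1/(27835/2 - 154) = 1/(27527/2) = 2/27527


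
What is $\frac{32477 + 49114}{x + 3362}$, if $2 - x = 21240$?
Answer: $- \frac{81591}{17876} \approx -4.5643$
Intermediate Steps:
$x = -21238$ ($x = 2 - 21240 = -21238$)
$\frac{32477 + 49114}{x + 3362} = \frac{32477 + 49114}{-21238 + 3362} = \frac{81591}{-17876} = 81591 \left(- \frac{1}{17876}\right) = - \frac{81591}{17876}$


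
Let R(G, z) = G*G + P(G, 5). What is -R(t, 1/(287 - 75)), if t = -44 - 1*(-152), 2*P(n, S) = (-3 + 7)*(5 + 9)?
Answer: -11692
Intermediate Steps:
P(n, S) = 28 (P(n, S) = ((-3 + 7)*(5 + 9))/2 = (4*14)/2 = (½)*56 = 28)
t = 108 (t = -44 + 152 = 108)
R(G, z) = 28 + G² (R(G, z) = G*G + 28 = G² + 28 = 28 + G²)
-R(t, 1/(287 - 75)) = -(28 + 108²) = -(28 + 11664) = -1*11692 = -11692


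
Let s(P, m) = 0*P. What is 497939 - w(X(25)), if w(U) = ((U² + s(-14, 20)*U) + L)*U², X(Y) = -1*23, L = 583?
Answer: -90309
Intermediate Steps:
s(P, m) = 0
X(Y) = -23
w(U) = U²*(583 + U²) (w(U) = ((U² + 0*U) + 583)*U² = ((U² + 0) + 583)*U² = (U² + 583)*U² = (583 + U²)*U² = U²*(583 + U²))
497939 - w(X(25)) = 497939 - (-23)²*(583 + (-23)²) = 497939 - 529*(583 + 529) = 497939 - 529*1112 = 497939 - 1*588248 = 497939 - 588248 = -90309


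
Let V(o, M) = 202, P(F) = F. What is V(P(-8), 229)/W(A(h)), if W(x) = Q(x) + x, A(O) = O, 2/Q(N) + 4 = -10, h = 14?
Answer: 1414/97 ≈ 14.577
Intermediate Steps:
Q(N) = -⅐ (Q(N) = 2/(-4 - 10) = 2/(-14) = 2*(-1/14) = -⅐)
W(x) = -⅐ + x
V(P(-8), 229)/W(A(h)) = 202/(-⅐ + 14) = 202/(97/7) = 202*(7/97) = 1414/97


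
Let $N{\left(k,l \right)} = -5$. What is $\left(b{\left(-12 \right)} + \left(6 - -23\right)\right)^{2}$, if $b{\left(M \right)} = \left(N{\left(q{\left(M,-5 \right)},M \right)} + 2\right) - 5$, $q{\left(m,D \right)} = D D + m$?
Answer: $441$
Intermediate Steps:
$q{\left(m,D \right)} = m + D^{2}$ ($q{\left(m,D \right)} = D^{2} + m = m + D^{2}$)
$b{\left(M \right)} = -8$ ($b{\left(M \right)} = \left(-5 + 2\right) - 5 = -3 - 5 = -8$)
$\left(b{\left(-12 \right)} + \left(6 - -23\right)\right)^{2} = \left(-8 + \left(6 - -23\right)\right)^{2} = \left(-8 + \left(6 + 23\right)\right)^{2} = \left(-8 + 29\right)^{2} = 21^{2} = 441$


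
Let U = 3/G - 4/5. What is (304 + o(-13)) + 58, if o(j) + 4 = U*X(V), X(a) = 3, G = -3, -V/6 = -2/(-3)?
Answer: 1763/5 ≈ 352.60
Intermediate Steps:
V = -4 (V = -(-12)/(-3) = -(-12)*(-1)/3 = -6*⅔ = -4)
U = -9/5 (U = 3/(-3) - 4/5 = 3*(-⅓) - 4*⅕ = -1 - ⅘ = -9/5 ≈ -1.8000)
o(j) = -47/5 (o(j) = -4 - 9/5*3 = -4 - 27/5 = -47/5)
(304 + o(-13)) + 58 = (304 - 47/5) + 58 = 1473/5 + 58 = 1763/5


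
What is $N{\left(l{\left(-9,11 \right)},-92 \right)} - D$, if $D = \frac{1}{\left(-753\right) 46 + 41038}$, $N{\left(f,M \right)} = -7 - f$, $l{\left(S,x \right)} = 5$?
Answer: $- \frac{76801}{6400} \approx -12.0$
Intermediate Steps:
$D = \frac{1}{6400}$ ($D = \frac{1}{-34638 + 41038} = \frac{1}{6400} \approx 0.00015625$)
$N{\left(l{\left(-9,11 \right)},-92 \right)} - D = \left(-7 - 5\right) - \frac{1}{6400} = -12 - \frac{1}{6400} = - \frac{76801}{6400}$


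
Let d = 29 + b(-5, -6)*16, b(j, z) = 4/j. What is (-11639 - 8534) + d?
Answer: -100784/5 ≈ -20157.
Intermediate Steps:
d = 81/5 (d = 29 + (4/(-5))*16 = 29 + (4*(-1/5))*16 = 29 - 4/5*16 = 29 - 64/5 = 81/5 ≈ 16.200)
(-11639 - 8534) + d = (-11639 - 8534) + 81/5 = -20173 + 81/5 = -100784/5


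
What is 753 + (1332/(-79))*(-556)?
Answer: 800079/79 ≈ 10128.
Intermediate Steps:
753 + (1332/(-79))*(-556) = 753 + (1332*(-1/79))*(-556) = 753 - 1332/79*(-556) = 753 + 740592/79 = 800079/79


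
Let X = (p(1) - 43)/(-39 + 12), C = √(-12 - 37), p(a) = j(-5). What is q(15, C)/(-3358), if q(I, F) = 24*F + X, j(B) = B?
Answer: -8/15111 - 84*I/1679 ≈ -0.00052942 - 0.05003*I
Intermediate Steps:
p(a) = -5
C = 7*I (C = √(-49) = 7*I ≈ 7.0*I)
X = 16/9 (X = (-5 - 43)/(-39 + 12) = -48/(-27) = -48*(-1/27) = 16/9 ≈ 1.7778)
q(I, F) = 16/9 + 24*F (q(I, F) = 24*F + 16/9 = 16/9 + 24*F)
q(15, C)/(-3358) = (16/9 + 24*(7*I))/(-3358) = (16/9 + 168*I)*(-1/3358) = -8/15111 - 84*I/1679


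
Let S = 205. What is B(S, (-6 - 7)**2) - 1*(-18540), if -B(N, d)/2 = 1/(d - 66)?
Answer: 1909618/103 ≈ 18540.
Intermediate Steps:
B(N, d) = -2/(-66 + d) (B(N, d) = -2/(d - 66) = -2/(-66 + d))
B(S, (-6 - 7)**2) - 1*(-18540) = -2/(-66 + (-6 - 7)**2) - 1*(-18540) = -2/(-66 + (-13)**2) + 18540 = -2/(-66 + 169) + 18540 = -2/103 + 18540 = 1909618/103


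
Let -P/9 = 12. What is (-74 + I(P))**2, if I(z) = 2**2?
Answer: 4900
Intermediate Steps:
P = -108 (P = -9*12 = -108)
I(z) = 4
(-74 + I(P))**2 = (-74 + 4)**2 = (-70)**2 = 4900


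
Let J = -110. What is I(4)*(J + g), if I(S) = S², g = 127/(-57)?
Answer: -102352/57 ≈ -1795.6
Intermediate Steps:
g = -127/57 (g = 127*(-1/57) = -127/57 ≈ -2.2281)
I(4)*(J + g) = 4²*(-110 - 127/57) = 16*(-6397/57) = -102352/57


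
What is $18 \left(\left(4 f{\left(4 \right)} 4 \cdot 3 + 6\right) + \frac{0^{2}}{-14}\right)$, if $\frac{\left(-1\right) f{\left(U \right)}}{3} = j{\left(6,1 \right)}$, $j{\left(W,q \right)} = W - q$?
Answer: $-12852$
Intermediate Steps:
$f{\left(U \right)} = -15$ ($f{\left(U \right)} = - 3 \left(6 - 1\right) = \left(-3\right) 5 = -15$)
$18 \left(\left(4 f{\left(4 \right)} 4 \cdot 3 + 6\right) + \frac{0^{2}}{-14}\right) = 18 \left(\left(4 \left(-15\right) 4 \cdot 3 + 6\right) + \frac{0^{2}}{-14}\right) = 18 \left(\left(\left(-60\right) 4 \cdot 3 + 6\right) + 0 \left(- \frac{1}{14}\right)\right) = 18 \left(\left(\left(-240\right) 3 + 6\right) + 0\right) = 18 \left(\left(-720 + 6\right) + 0\right) = 18 \left(-714 + 0\right) = 18 \left(-714\right) = -12852$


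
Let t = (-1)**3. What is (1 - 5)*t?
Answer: 4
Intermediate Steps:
t = -1
(1 - 5)*t = (1 - 5)*(-1) = -4*(-1) = 4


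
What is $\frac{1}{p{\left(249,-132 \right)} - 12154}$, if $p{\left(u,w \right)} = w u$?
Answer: $- \frac{1}{45022} \approx -2.2211 \cdot 10^{-5}$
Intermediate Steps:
$p{\left(u,w \right)} = u w$
$\frac{1}{p{\left(249,-132 \right)} - 12154} = \frac{1}{249 \left(-132\right) - 12154} = \frac{1}{-32868 - 12154} = \frac{1}{-45022} = - \frac{1}{45022}$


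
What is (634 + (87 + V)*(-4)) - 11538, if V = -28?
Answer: -11140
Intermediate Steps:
(634 + (87 + V)*(-4)) - 11538 = (634 + (87 - 28)*(-4)) - 11538 = (634 + 59*(-4)) - 11538 = (634 - 236) - 11538 = 398 - 11538 = -11140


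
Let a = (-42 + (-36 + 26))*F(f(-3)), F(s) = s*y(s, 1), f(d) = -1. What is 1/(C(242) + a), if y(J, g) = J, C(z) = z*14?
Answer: 1/3336 ≈ 0.00029976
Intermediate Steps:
C(z) = 14*z
F(s) = s² (F(s) = s*s = s²)
a = -52 (a = (-42 + (-36 + 26))*(-1)² = (-42 - 10)*1 = -52*1 = -52)
1/(C(242) + a) = 1/(14*242 - 52) = 1/(3388 - 52) = 1/3336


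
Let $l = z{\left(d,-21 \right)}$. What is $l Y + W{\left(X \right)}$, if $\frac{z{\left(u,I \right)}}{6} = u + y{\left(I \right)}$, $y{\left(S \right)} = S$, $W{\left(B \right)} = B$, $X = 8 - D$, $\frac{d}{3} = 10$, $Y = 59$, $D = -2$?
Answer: $3196$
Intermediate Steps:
$d = 30$ ($d = 3 \cdot 10 = 30$)
$X = 10$ ($X = 8 - -2 = 8 + 2 = 10$)
$z{\left(u,I \right)} = 6 I + 6 u$ ($z{\left(u,I \right)} = 6 \left(u + I\right) = 6 \left(I + u\right) = 6 I + 6 u$)
$l = 54$ ($l = 6 \left(-21\right) + 6 \cdot 30 = -126 + 180 = 54$)
$l Y + W{\left(X \right)} = 54 \cdot 59 + 10 = 3186 + 10 = 3196$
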